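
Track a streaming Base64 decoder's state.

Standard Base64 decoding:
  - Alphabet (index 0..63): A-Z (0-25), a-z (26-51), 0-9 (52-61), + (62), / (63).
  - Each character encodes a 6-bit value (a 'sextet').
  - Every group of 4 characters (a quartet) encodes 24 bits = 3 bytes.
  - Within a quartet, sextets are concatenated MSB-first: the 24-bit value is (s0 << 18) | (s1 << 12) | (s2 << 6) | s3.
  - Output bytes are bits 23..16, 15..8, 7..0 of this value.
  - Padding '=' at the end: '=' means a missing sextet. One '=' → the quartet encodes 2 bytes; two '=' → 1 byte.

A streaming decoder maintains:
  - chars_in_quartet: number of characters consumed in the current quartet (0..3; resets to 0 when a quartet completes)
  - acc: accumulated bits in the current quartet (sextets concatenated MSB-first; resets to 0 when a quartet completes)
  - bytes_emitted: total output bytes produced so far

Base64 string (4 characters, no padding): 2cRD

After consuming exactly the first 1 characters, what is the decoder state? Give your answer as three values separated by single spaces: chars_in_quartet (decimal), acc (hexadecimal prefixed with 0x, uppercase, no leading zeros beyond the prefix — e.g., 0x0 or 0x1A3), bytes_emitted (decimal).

Answer: 1 0x36 0

Derivation:
After char 0 ('2'=54): chars_in_quartet=1 acc=0x36 bytes_emitted=0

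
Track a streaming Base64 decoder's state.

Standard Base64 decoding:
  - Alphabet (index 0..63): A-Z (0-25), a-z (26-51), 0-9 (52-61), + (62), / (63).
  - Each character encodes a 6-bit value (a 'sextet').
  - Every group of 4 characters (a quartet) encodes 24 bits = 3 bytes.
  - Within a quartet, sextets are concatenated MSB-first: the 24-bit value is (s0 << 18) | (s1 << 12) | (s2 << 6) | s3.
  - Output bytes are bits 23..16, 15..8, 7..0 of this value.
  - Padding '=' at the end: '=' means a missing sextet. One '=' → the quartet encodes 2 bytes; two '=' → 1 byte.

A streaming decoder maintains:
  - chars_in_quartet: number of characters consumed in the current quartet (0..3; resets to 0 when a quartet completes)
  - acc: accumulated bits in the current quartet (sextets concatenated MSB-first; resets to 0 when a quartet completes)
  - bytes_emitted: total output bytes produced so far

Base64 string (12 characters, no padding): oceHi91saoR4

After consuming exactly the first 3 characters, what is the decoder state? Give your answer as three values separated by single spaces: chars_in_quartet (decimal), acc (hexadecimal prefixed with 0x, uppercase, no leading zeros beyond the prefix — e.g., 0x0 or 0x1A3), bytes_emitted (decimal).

After char 0 ('o'=40): chars_in_quartet=1 acc=0x28 bytes_emitted=0
After char 1 ('c'=28): chars_in_quartet=2 acc=0xA1C bytes_emitted=0
After char 2 ('e'=30): chars_in_quartet=3 acc=0x2871E bytes_emitted=0

Answer: 3 0x2871E 0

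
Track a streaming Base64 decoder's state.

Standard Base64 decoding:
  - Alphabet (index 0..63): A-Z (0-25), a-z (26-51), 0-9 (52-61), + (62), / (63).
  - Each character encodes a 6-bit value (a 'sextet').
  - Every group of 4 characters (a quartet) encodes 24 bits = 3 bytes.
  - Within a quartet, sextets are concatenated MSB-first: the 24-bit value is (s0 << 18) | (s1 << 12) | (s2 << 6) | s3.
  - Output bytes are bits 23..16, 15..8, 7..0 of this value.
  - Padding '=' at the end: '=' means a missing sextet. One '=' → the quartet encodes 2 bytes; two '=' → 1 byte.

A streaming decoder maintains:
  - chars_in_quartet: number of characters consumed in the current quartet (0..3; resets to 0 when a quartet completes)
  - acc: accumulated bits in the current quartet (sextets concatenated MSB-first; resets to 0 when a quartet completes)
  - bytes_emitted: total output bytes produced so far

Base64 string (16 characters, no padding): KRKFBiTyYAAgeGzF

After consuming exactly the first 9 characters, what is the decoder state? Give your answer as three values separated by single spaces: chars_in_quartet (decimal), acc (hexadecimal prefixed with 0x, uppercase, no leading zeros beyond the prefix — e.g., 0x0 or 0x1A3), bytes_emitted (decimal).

After char 0 ('K'=10): chars_in_quartet=1 acc=0xA bytes_emitted=0
After char 1 ('R'=17): chars_in_quartet=2 acc=0x291 bytes_emitted=0
After char 2 ('K'=10): chars_in_quartet=3 acc=0xA44A bytes_emitted=0
After char 3 ('F'=5): chars_in_quartet=4 acc=0x291285 -> emit 29 12 85, reset; bytes_emitted=3
After char 4 ('B'=1): chars_in_quartet=1 acc=0x1 bytes_emitted=3
After char 5 ('i'=34): chars_in_quartet=2 acc=0x62 bytes_emitted=3
After char 6 ('T'=19): chars_in_quartet=3 acc=0x1893 bytes_emitted=3
After char 7 ('y'=50): chars_in_quartet=4 acc=0x624F2 -> emit 06 24 F2, reset; bytes_emitted=6
After char 8 ('Y'=24): chars_in_quartet=1 acc=0x18 bytes_emitted=6

Answer: 1 0x18 6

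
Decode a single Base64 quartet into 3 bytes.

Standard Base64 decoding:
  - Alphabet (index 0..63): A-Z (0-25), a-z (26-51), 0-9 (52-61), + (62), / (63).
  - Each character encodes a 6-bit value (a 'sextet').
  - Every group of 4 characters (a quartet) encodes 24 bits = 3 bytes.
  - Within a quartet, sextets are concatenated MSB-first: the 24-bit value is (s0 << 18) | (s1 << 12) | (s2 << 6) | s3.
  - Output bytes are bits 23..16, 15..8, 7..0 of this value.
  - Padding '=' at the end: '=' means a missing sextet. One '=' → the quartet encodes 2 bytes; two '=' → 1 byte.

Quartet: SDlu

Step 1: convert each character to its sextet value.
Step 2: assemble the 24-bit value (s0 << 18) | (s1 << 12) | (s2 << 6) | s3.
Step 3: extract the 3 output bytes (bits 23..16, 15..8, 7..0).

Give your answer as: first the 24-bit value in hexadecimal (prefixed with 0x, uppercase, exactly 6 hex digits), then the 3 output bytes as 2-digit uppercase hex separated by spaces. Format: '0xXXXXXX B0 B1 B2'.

Answer: 0x48396E 48 39 6E

Derivation:
Sextets: S=18, D=3, l=37, u=46
24-bit: (18<<18) | (3<<12) | (37<<6) | 46
      = 0x480000 | 0x003000 | 0x000940 | 0x00002E
      = 0x48396E
Bytes: (v>>16)&0xFF=48, (v>>8)&0xFF=39, v&0xFF=6E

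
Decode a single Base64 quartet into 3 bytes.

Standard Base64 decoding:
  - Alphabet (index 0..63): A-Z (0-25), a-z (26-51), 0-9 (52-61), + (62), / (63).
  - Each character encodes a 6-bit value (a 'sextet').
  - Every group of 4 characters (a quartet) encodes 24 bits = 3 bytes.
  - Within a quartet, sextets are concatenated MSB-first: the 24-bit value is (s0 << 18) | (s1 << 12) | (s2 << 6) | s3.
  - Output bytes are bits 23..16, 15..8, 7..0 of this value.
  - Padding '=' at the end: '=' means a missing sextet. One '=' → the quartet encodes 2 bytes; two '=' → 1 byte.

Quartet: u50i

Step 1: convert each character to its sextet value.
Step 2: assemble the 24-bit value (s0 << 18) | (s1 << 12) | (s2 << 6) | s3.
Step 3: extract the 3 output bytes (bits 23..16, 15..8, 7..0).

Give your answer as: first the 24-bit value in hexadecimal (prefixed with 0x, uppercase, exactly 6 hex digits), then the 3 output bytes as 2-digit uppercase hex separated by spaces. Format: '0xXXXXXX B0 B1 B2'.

Answer: 0xBB9D22 BB 9D 22

Derivation:
Sextets: u=46, 5=57, 0=52, i=34
24-bit: (46<<18) | (57<<12) | (52<<6) | 34
      = 0xB80000 | 0x039000 | 0x000D00 | 0x000022
      = 0xBB9D22
Bytes: (v>>16)&0xFF=BB, (v>>8)&0xFF=9D, v&0xFF=22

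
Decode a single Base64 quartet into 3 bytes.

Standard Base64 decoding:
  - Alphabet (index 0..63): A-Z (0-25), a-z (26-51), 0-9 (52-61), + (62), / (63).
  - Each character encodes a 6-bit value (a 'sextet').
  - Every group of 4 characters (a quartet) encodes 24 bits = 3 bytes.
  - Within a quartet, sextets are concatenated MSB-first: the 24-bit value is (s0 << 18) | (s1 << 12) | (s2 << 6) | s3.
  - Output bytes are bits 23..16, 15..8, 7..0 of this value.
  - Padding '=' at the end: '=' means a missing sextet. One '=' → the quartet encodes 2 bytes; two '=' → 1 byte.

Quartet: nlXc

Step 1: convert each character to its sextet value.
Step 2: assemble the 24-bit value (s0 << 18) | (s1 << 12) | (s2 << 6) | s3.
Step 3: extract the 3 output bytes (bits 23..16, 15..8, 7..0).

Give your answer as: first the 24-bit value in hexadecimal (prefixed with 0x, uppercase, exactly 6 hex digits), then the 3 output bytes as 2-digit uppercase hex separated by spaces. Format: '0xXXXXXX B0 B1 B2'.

Sextets: n=39, l=37, X=23, c=28
24-bit: (39<<18) | (37<<12) | (23<<6) | 28
      = 0x9C0000 | 0x025000 | 0x0005C0 | 0x00001C
      = 0x9E55DC
Bytes: (v>>16)&0xFF=9E, (v>>8)&0xFF=55, v&0xFF=DC

Answer: 0x9E55DC 9E 55 DC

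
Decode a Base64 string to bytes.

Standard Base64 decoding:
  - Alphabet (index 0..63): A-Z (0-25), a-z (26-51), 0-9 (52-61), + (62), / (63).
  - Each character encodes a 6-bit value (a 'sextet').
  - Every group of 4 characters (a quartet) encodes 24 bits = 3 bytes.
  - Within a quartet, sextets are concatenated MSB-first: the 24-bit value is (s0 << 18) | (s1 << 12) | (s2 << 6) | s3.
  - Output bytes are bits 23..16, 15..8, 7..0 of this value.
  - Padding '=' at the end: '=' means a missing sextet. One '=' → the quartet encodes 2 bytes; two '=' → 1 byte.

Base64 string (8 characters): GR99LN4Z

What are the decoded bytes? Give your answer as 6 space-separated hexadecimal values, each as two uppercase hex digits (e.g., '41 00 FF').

Answer: 19 1F 7D 2C DE 19

Derivation:
After char 0 ('G'=6): chars_in_quartet=1 acc=0x6 bytes_emitted=0
After char 1 ('R'=17): chars_in_quartet=2 acc=0x191 bytes_emitted=0
After char 2 ('9'=61): chars_in_quartet=3 acc=0x647D bytes_emitted=0
After char 3 ('9'=61): chars_in_quartet=4 acc=0x191F7D -> emit 19 1F 7D, reset; bytes_emitted=3
After char 4 ('L'=11): chars_in_quartet=1 acc=0xB bytes_emitted=3
After char 5 ('N'=13): chars_in_quartet=2 acc=0x2CD bytes_emitted=3
After char 6 ('4'=56): chars_in_quartet=3 acc=0xB378 bytes_emitted=3
After char 7 ('Z'=25): chars_in_quartet=4 acc=0x2CDE19 -> emit 2C DE 19, reset; bytes_emitted=6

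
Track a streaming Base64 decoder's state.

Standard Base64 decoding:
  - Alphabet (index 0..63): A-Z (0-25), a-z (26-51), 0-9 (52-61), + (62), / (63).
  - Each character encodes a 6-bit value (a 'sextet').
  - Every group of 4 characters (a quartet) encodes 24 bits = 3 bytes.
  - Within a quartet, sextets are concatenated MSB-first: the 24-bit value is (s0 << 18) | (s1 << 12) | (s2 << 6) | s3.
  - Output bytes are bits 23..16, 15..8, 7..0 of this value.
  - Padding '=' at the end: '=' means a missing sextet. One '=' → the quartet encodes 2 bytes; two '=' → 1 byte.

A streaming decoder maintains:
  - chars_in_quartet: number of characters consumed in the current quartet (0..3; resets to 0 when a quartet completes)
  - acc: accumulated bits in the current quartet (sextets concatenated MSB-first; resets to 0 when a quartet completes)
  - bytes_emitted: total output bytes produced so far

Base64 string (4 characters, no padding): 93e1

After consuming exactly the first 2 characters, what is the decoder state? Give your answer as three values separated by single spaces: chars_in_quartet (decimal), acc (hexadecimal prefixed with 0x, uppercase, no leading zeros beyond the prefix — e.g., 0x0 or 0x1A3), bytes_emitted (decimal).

Answer: 2 0xF77 0

Derivation:
After char 0 ('9'=61): chars_in_quartet=1 acc=0x3D bytes_emitted=0
After char 1 ('3'=55): chars_in_quartet=2 acc=0xF77 bytes_emitted=0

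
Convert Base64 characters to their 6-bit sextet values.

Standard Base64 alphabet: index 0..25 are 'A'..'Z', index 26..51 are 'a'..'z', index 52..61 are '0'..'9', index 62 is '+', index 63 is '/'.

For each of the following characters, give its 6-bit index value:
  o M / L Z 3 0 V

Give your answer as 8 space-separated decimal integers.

'o': a..z range, 26 + ord('o') − ord('a') = 40
'M': A..Z range, ord('M') − ord('A') = 12
'/': index 63
'L': A..Z range, ord('L') − ord('A') = 11
'Z': A..Z range, ord('Z') − ord('A') = 25
'3': 0..9 range, 52 + ord('3') − ord('0') = 55
'0': 0..9 range, 52 + ord('0') − ord('0') = 52
'V': A..Z range, ord('V') − ord('A') = 21

Answer: 40 12 63 11 25 55 52 21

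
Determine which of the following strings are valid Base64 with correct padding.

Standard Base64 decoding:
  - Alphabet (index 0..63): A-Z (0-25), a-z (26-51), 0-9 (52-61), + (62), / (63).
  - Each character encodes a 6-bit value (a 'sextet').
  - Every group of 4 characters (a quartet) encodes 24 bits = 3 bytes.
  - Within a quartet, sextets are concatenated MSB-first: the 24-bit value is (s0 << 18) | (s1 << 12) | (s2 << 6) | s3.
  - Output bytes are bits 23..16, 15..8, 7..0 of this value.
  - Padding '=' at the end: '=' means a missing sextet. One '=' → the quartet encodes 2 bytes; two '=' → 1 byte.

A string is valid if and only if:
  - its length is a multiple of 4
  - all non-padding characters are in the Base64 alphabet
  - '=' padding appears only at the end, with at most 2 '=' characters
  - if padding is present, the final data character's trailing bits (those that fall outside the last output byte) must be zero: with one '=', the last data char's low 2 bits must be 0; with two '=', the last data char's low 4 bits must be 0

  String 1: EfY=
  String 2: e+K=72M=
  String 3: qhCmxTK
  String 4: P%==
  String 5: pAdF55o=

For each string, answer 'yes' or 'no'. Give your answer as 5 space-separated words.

Answer: yes no no no yes

Derivation:
String 1: 'EfY=' → valid
String 2: 'e+K=72M=' → invalid (bad char(s): ['=']; '=' in middle)
String 3: 'qhCmxTK' → invalid (len=7 not mult of 4)
String 4: 'P%==' → invalid (bad char(s): ['%'])
String 5: 'pAdF55o=' → valid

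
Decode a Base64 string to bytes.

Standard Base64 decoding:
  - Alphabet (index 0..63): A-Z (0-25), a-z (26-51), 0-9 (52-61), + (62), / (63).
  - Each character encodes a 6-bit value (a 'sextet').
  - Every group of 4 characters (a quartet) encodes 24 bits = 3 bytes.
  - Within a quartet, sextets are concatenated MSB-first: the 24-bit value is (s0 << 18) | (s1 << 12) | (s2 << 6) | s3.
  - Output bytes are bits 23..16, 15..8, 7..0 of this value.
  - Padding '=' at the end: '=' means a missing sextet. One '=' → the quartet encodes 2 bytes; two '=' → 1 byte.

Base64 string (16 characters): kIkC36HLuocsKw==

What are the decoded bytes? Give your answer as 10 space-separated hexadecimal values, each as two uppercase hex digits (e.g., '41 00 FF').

After char 0 ('k'=36): chars_in_quartet=1 acc=0x24 bytes_emitted=0
After char 1 ('I'=8): chars_in_quartet=2 acc=0x908 bytes_emitted=0
After char 2 ('k'=36): chars_in_quartet=3 acc=0x24224 bytes_emitted=0
After char 3 ('C'=2): chars_in_quartet=4 acc=0x908902 -> emit 90 89 02, reset; bytes_emitted=3
After char 4 ('3'=55): chars_in_quartet=1 acc=0x37 bytes_emitted=3
After char 5 ('6'=58): chars_in_quartet=2 acc=0xDFA bytes_emitted=3
After char 6 ('H'=7): chars_in_quartet=3 acc=0x37E87 bytes_emitted=3
After char 7 ('L'=11): chars_in_quartet=4 acc=0xDFA1CB -> emit DF A1 CB, reset; bytes_emitted=6
After char 8 ('u'=46): chars_in_quartet=1 acc=0x2E bytes_emitted=6
After char 9 ('o'=40): chars_in_quartet=2 acc=0xBA8 bytes_emitted=6
After char 10 ('c'=28): chars_in_quartet=3 acc=0x2EA1C bytes_emitted=6
After char 11 ('s'=44): chars_in_quartet=4 acc=0xBA872C -> emit BA 87 2C, reset; bytes_emitted=9
After char 12 ('K'=10): chars_in_quartet=1 acc=0xA bytes_emitted=9
After char 13 ('w'=48): chars_in_quartet=2 acc=0x2B0 bytes_emitted=9
Padding '==': partial quartet acc=0x2B0 -> emit 2B; bytes_emitted=10

Answer: 90 89 02 DF A1 CB BA 87 2C 2B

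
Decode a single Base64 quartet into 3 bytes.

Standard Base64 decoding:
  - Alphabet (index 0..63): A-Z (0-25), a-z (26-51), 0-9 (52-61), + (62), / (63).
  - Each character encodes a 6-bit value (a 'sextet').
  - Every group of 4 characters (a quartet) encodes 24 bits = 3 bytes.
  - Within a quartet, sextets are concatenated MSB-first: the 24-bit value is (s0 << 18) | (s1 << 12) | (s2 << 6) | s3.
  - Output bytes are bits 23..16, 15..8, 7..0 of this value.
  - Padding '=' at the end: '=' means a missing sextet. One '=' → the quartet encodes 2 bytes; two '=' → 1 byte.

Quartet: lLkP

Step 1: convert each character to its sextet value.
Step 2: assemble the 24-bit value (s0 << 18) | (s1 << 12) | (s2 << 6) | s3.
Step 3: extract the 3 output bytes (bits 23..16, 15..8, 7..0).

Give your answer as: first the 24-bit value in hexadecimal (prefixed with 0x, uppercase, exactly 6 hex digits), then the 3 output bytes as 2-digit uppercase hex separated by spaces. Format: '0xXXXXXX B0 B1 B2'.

Sextets: l=37, L=11, k=36, P=15
24-bit: (37<<18) | (11<<12) | (36<<6) | 15
      = 0x940000 | 0x00B000 | 0x000900 | 0x00000F
      = 0x94B90F
Bytes: (v>>16)&0xFF=94, (v>>8)&0xFF=B9, v&0xFF=0F

Answer: 0x94B90F 94 B9 0F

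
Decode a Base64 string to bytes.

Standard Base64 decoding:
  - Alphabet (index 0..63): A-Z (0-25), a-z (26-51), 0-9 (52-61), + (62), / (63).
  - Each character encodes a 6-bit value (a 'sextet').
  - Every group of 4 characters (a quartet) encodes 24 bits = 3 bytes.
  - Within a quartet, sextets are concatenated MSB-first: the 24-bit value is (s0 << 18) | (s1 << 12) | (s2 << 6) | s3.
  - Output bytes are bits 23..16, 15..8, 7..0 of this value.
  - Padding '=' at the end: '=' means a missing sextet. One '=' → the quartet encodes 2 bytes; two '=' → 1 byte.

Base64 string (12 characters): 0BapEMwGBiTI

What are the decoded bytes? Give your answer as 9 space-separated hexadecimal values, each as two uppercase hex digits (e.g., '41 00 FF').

Answer: D0 16 A9 10 CC 06 06 24 C8

Derivation:
After char 0 ('0'=52): chars_in_quartet=1 acc=0x34 bytes_emitted=0
After char 1 ('B'=1): chars_in_quartet=2 acc=0xD01 bytes_emitted=0
After char 2 ('a'=26): chars_in_quartet=3 acc=0x3405A bytes_emitted=0
After char 3 ('p'=41): chars_in_quartet=4 acc=0xD016A9 -> emit D0 16 A9, reset; bytes_emitted=3
After char 4 ('E'=4): chars_in_quartet=1 acc=0x4 bytes_emitted=3
After char 5 ('M'=12): chars_in_quartet=2 acc=0x10C bytes_emitted=3
After char 6 ('w'=48): chars_in_quartet=3 acc=0x4330 bytes_emitted=3
After char 7 ('G'=6): chars_in_quartet=4 acc=0x10CC06 -> emit 10 CC 06, reset; bytes_emitted=6
After char 8 ('B'=1): chars_in_quartet=1 acc=0x1 bytes_emitted=6
After char 9 ('i'=34): chars_in_quartet=2 acc=0x62 bytes_emitted=6
After char 10 ('T'=19): chars_in_quartet=3 acc=0x1893 bytes_emitted=6
After char 11 ('I'=8): chars_in_quartet=4 acc=0x624C8 -> emit 06 24 C8, reset; bytes_emitted=9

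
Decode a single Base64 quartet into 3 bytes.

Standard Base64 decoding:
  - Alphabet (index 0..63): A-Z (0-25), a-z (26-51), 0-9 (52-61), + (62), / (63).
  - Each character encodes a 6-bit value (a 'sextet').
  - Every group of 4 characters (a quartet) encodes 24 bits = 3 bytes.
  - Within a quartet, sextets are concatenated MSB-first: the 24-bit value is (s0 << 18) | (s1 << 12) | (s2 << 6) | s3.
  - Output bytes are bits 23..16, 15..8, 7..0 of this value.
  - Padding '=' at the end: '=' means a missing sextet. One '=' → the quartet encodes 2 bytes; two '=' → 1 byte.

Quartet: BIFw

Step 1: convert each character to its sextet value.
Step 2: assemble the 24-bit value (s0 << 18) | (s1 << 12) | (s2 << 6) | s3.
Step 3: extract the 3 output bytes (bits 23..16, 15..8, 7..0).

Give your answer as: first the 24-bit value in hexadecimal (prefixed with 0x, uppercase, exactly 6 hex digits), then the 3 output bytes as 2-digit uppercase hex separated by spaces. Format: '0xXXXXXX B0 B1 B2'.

Answer: 0x048170 04 81 70

Derivation:
Sextets: B=1, I=8, F=5, w=48
24-bit: (1<<18) | (8<<12) | (5<<6) | 48
      = 0x040000 | 0x008000 | 0x000140 | 0x000030
      = 0x048170
Bytes: (v>>16)&0xFF=04, (v>>8)&0xFF=81, v&0xFF=70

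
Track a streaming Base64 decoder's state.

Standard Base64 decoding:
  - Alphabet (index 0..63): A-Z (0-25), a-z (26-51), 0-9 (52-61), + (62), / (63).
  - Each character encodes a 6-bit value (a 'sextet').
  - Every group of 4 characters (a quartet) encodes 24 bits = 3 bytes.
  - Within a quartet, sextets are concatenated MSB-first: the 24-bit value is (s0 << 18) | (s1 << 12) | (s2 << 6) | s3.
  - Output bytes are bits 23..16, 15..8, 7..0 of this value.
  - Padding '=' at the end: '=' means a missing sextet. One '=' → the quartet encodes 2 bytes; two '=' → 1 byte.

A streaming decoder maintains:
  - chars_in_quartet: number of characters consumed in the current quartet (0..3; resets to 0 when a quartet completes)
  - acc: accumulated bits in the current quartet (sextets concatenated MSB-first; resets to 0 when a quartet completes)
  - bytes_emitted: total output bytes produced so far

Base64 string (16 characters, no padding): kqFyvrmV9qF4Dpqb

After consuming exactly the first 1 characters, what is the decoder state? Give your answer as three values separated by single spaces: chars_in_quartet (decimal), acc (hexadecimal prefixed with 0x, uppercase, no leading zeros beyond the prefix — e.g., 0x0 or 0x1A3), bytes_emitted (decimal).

Answer: 1 0x24 0

Derivation:
After char 0 ('k'=36): chars_in_quartet=1 acc=0x24 bytes_emitted=0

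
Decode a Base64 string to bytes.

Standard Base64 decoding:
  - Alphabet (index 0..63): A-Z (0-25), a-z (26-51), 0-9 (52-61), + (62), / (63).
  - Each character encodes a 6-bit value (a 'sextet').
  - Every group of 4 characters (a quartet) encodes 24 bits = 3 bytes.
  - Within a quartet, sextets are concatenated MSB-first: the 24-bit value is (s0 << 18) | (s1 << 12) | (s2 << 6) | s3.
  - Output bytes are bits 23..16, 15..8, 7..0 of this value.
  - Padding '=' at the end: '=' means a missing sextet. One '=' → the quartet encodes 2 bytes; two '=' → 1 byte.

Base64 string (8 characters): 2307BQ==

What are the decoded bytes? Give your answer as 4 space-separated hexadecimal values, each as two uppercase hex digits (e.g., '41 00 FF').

After char 0 ('2'=54): chars_in_quartet=1 acc=0x36 bytes_emitted=0
After char 1 ('3'=55): chars_in_quartet=2 acc=0xDB7 bytes_emitted=0
After char 2 ('0'=52): chars_in_quartet=3 acc=0x36DF4 bytes_emitted=0
After char 3 ('7'=59): chars_in_quartet=4 acc=0xDB7D3B -> emit DB 7D 3B, reset; bytes_emitted=3
After char 4 ('B'=1): chars_in_quartet=1 acc=0x1 bytes_emitted=3
After char 5 ('Q'=16): chars_in_quartet=2 acc=0x50 bytes_emitted=3
Padding '==': partial quartet acc=0x50 -> emit 05; bytes_emitted=4

Answer: DB 7D 3B 05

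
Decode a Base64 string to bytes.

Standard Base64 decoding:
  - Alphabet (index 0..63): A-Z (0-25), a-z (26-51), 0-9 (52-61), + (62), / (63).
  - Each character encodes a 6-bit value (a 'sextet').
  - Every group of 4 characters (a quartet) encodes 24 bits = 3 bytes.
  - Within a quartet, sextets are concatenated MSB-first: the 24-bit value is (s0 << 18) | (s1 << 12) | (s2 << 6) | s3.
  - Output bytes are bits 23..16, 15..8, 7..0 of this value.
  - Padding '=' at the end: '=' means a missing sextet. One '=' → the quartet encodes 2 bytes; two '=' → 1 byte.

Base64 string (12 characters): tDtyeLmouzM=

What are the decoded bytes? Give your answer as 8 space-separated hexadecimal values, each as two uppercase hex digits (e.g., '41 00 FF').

Answer: B4 3B 72 78 B9 A8 BB 33

Derivation:
After char 0 ('t'=45): chars_in_quartet=1 acc=0x2D bytes_emitted=0
After char 1 ('D'=3): chars_in_quartet=2 acc=0xB43 bytes_emitted=0
After char 2 ('t'=45): chars_in_quartet=3 acc=0x2D0ED bytes_emitted=0
After char 3 ('y'=50): chars_in_quartet=4 acc=0xB43B72 -> emit B4 3B 72, reset; bytes_emitted=3
After char 4 ('e'=30): chars_in_quartet=1 acc=0x1E bytes_emitted=3
After char 5 ('L'=11): chars_in_quartet=2 acc=0x78B bytes_emitted=3
After char 6 ('m'=38): chars_in_quartet=3 acc=0x1E2E6 bytes_emitted=3
After char 7 ('o'=40): chars_in_quartet=4 acc=0x78B9A8 -> emit 78 B9 A8, reset; bytes_emitted=6
After char 8 ('u'=46): chars_in_quartet=1 acc=0x2E bytes_emitted=6
After char 9 ('z'=51): chars_in_quartet=2 acc=0xBB3 bytes_emitted=6
After char 10 ('M'=12): chars_in_quartet=3 acc=0x2ECCC bytes_emitted=6
Padding '=': partial quartet acc=0x2ECCC -> emit BB 33; bytes_emitted=8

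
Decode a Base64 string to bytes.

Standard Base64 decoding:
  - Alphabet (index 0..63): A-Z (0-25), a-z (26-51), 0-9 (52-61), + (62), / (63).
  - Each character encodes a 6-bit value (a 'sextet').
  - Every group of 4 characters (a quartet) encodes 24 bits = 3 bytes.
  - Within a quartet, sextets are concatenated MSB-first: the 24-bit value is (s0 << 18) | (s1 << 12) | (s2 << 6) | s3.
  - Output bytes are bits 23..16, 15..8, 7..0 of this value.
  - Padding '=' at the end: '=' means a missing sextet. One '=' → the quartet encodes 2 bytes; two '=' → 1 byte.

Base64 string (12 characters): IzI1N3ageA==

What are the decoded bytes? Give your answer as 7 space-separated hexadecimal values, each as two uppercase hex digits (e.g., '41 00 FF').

After char 0 ('I'=8): chars_in_quartet=1 acc=0x8 bytes_emitted=0
After char 1 ('z'=51): chars_in_quartet=2 acc=0x233 bytes_emitted=0
After char 2 ('I'=8): chars_in_quartet=3 acc=0x8CC8 bytes_emitted=0
After char 3 ('1'=53): chars_in_quartet=4 acc=0x233235 -> emit 23 32 35, reset; bytes_emitted=3
After char 4 ('N'=13): chars_in_quartet=1 acc=0xD bytes_emitted=3
After char 5 ('3'=55): chars_in_quartet=2 acc=0x377 bytes_emitted=3
After char 6 ('a'=26): chars_in_quartet=3 acc=0xDDDA bytes_emitted=3
After char 7 ('g'=32): chars_in_quartet=4 acc=0x3776A0 -> emit 37 76 A0, reset; bytes_emitted=6
After char 8 ('e'=30): chars_in_quartet=1 acc=0x1E bytes_emitted=6
After char 9 ('A'=0): chars_in_quartet=2 acc=0x780 bytes_emitted=6
Padding '==': partial quartet acc=0x780 -> emit 78; bytes_emitted=7

Answer: 23 32 35 37 76 A0 78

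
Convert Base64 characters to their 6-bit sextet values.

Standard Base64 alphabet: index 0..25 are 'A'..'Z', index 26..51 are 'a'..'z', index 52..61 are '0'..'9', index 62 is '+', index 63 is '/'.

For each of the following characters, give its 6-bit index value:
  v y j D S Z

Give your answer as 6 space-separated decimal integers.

'v': a..z range, 26 + ord('v') − ord('a') = 47
'y': a..z range, 26 + ord('y') − ord('a') = 50
'j': a..z range, 26 + ord('j') − ord('a') = 35
'D': A..Z range, ord('D') − ord('A') = 3
'S': A..Z range, ord('S') − ord('A') = 18
'Z': A..Z range, ord('Z') − ord('A') = 25

Answer: 47 50 35 3 18 25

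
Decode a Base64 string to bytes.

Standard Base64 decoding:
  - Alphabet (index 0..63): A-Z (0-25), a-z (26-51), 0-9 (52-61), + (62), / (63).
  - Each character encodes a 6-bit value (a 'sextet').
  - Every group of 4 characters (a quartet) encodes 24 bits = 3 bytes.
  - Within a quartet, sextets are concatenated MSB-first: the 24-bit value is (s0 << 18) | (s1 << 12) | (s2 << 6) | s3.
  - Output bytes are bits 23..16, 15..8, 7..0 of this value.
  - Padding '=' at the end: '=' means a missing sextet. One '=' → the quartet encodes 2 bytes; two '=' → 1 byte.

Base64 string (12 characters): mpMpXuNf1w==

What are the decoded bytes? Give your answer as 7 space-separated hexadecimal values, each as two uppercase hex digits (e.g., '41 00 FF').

Answer: 9A 93 29 5E E3 5F D7

Derivation:
After char 0 ('m'=38): chars_in_quartet=1 acc=0x26 bytes_emitted=0
After char 1 ('p'=41): chars_in_quartet=2 acc=0x9A9 bytes_emitted=0
After char 2 ('M'=12): chars_in_quartet=3 acc=0x26A4C bytes_emitted=0
After char 3 ('p'=41): chars_in_quartet=4 acc=0x9A9329 -> emit 9A 93 29, reset; bytes_emitted=3
After char 4 ('X'=23): chars_in_quartet=1 acc=0x17 bytes_emitted=3
After char 5 ('u'=46): chars_in_quartet=2 acc=0x5EE bytes_emitted=3
After char 6 ('N'=13): chars_in_quartet=3 acc=0x17B8D bytes_emitted=3
After char 7 ('f'=31): chars_in_quartet=4 acc=0x5EE35F -> emit 5E E3 5F, reset; bytes_emitted=6
After char 8 ('1'=53): chars_in_quartet=1 acc=0x35 bytes_emitted=6
After char 9 ('w'=48): chars_in_quartet=2 acc=0xD70 bytes_emitted=6
Padding '==': partial quartet acc=0xD70 -> emit D7; bytes_emitted=7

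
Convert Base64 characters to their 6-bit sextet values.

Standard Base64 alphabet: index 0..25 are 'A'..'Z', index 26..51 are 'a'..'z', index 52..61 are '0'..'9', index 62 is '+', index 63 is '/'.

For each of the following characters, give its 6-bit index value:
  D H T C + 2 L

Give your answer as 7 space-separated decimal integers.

'D': A..Z range, ord('D') − ord('A') = 3
'H': A..Z range, ord('H') − ord('A') = 7
'T': A..Z range, ord('T') − ord('A') = 19
'C': A..Z range, ord('C') − ord('A') = 2
'+': index 62
'2': 0..9 range, 52 + ord('2') − ord('0') = 54
'L': A..Z range, ord('L') − ord('A') = 11

Answer: 3 7 19 2 62 54 11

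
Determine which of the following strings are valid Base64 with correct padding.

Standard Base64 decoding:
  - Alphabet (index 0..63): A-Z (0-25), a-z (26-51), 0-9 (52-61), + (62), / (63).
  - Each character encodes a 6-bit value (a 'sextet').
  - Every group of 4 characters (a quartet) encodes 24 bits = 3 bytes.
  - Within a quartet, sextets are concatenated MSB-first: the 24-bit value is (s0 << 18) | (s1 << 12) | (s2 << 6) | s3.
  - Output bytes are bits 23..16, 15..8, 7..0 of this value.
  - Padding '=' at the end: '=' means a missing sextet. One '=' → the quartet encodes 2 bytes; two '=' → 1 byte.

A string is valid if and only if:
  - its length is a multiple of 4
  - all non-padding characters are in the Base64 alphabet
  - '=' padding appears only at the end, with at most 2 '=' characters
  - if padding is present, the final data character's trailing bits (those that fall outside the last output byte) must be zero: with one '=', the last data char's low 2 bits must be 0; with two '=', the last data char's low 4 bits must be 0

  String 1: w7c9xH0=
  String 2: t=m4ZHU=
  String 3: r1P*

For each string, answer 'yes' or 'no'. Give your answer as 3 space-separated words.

String 1: 'w7c9xH0=' → valid
String 2: 't=m4ZHU=' → invalid (bad char(s): ['=']; '=' in middle)
String 3: 'r1P*' → invalid (bad char(s): ['*'])

Answer: yes no no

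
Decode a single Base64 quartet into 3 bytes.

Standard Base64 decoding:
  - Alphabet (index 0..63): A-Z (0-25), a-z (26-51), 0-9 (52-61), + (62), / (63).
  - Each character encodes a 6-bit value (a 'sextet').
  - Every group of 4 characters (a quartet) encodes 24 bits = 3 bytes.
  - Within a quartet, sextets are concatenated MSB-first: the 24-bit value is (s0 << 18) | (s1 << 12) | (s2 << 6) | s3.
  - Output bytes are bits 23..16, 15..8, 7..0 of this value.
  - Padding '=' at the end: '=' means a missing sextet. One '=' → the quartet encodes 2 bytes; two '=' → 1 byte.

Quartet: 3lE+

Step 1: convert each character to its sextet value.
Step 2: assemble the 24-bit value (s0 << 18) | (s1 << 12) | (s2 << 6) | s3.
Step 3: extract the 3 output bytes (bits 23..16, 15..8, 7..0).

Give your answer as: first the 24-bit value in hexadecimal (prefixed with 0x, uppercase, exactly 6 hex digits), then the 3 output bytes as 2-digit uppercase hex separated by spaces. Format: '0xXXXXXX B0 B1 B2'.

Sextets: 3=55, l=37, E=4, +=62
24-bit: (55<<18) | (37<<12) | (4<<6) | 62
      = 0xDC0000 | 0x025000 | 0x000100 | 0x00003E
      = 0xDE513E
Bytes: (v>>16)&0xFF=DE, (v>>8)&0xFF=51, v&0xFF=3E

Answer: 0xDE513E DE 51 3E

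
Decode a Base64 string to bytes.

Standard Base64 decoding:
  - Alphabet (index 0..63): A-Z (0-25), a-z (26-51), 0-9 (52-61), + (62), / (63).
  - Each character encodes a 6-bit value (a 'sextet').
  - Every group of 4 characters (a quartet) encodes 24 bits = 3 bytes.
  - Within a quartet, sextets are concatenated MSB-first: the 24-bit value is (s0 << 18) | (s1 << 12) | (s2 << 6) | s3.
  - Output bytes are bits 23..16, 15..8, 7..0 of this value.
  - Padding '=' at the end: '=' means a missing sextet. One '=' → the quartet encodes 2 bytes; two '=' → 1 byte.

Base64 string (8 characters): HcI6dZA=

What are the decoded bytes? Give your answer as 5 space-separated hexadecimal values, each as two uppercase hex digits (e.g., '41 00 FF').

Answer: 1D C2 3A 75 90

Derivation:
After char 0 ('H'=7): chars_in_quartet=1 acc=0x7 bytes_emitted=0
After char 1 ('c'=28): chars_in_quartet=2 acc=0x1DC bytes_emitted=0
After char 2 ('I'=8): chars_in_quartet=3 acc=0x7708 bytes_emitted=0
After char 3 ('6'=58): chars_in_quartet=4 acc=0x1DC23A -> emit 1D C2 3A, reset; bytes_emitted=3
After char 4 ('d'=29): chars_in_quartet=1 acc=0x1D bytes_emitted=3
After char 5 ('Z'=25): chars_in_quartet=2 acc=0x759 bytes_emitted=3
After char 6 ('A'=0): chars_in_quartet=3 acc=0x1D640 bytes_emitted=3
Padding '=': partial quartet acc=0x1D640 -> emit 75 90; bytes_emitted=5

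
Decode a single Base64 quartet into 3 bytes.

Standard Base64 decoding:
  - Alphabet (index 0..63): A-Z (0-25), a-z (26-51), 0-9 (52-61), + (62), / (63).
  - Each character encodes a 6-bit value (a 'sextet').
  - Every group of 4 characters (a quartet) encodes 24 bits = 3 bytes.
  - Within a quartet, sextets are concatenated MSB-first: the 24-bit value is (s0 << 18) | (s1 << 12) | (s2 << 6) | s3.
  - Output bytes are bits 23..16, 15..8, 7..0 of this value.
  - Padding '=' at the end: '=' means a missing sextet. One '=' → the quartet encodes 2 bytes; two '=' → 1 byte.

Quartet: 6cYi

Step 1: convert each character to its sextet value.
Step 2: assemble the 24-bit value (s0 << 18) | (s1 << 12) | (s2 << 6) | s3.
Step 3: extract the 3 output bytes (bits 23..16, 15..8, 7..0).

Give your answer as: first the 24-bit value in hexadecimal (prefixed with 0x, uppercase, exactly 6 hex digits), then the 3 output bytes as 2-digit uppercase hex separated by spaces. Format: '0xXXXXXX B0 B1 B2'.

Sextets: 6=58, c=28, Y=24, i=34
24-bit: (58<<18) | (28<<12) | (24<<6) | 34
      = 0xE80000 | 0x01C000 | 0x000600 | 0x000022
      = 0xE9C622
Bytes: (v>>16)&0xFF=E9, (v>>8)&0xFF=C6, v&0xFF=22

Answer: 0xE9C622 E9 C6 22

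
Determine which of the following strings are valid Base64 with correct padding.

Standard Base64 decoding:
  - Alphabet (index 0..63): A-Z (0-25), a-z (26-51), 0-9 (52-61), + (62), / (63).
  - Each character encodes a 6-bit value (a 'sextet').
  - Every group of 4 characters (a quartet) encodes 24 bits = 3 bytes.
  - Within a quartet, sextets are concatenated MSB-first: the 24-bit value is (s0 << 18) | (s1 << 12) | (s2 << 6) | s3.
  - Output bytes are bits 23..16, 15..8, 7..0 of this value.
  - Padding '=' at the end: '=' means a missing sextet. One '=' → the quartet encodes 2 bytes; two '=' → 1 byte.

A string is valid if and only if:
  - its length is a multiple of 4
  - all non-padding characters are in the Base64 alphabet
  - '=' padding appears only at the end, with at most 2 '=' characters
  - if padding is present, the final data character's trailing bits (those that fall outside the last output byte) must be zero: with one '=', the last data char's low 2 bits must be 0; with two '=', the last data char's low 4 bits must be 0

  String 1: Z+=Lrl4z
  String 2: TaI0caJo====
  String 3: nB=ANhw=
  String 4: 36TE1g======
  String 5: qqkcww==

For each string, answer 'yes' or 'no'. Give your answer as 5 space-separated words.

Answer: no no no no yes

Derivation:
String 1: 'Z+=Lrl4z' → invalid (bad char(s): ['=']; '=' in middle)
String 2: 'TaI0caJo====' → invalid (4 pad chars (max 2))
String 3: 'nB=ANhw=' → invalid (bad char(s): ['=']; '=' in middle)
String 4: '36TE1g======' → invalid (6 pad chars (max 2))
String 5: 'qqkcww==' → valid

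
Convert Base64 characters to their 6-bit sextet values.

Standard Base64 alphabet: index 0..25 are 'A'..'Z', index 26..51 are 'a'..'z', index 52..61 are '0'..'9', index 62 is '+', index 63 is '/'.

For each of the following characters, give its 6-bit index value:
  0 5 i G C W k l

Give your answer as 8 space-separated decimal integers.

'0': 0..9 range, 52 + ord('0') − ord('0') = 52
'5': 0..9 range, 52 + ord('5') − ord('0') = 57
'i': a..z range, 26 + ord('i') − ord('a') = 34
'G': A..Z range, ord('G') − ord('A') = 6
'C': A..Z range, ord('C') − ord('A') = 2
'W': A..Z range, ord('W') − ord('A') = 22
'k': a..z range, 26 + ord('k') − ord('a') = 36
'l': a..z range, 26 + ord('l') − ord('a') = 37

Answer: 52 57 34 6 2 22 36 37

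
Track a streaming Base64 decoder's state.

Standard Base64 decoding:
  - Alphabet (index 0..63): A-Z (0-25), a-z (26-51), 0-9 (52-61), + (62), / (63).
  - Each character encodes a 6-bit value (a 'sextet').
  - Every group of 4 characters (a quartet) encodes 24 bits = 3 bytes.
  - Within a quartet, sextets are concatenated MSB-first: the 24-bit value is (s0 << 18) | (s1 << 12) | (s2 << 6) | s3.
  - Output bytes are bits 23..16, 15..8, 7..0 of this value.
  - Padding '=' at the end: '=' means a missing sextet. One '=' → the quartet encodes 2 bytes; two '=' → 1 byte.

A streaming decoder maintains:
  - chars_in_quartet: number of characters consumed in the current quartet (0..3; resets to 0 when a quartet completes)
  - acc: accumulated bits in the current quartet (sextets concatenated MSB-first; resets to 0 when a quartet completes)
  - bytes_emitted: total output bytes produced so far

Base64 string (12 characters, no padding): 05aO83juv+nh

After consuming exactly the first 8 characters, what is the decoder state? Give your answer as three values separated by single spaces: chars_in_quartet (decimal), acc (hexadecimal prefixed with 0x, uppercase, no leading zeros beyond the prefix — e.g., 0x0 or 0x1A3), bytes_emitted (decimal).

After char 0 ('0'=52): chars_in_quartet=1 acc=0x34 bytes_emitted=0
After char 1 ('5'=57): chars_in_quartet=2 acc=0xD39 bytes_emitted=0
After char 2 ('a'=26): chars_in_quartet=3 acc=0x34E5A bytes_emitted=0
After char 3 ('O'=14): chars_in_quartet=4 acc=0xD3968E -> emit D3 96 8E, reset; bytes_emitted=3
After char 4 ('8'=60): chars_in_quartet=1 acc=0x3C bytes_emitted=3
After char 5 ('3'=55): chars_in_quartet=2 acc=0xF37 bytes_emitted=3
After char 6 ('j'=35): chars_in_quartet=3 acc=0x3CDE3 bytes_emitted=3
After char 7 ('u'=46): chars_in_quartet=4 acc=0xF378EE -> emit F3 78 EE, reset; bytes_emitted=6

Answer: 0 0x0 6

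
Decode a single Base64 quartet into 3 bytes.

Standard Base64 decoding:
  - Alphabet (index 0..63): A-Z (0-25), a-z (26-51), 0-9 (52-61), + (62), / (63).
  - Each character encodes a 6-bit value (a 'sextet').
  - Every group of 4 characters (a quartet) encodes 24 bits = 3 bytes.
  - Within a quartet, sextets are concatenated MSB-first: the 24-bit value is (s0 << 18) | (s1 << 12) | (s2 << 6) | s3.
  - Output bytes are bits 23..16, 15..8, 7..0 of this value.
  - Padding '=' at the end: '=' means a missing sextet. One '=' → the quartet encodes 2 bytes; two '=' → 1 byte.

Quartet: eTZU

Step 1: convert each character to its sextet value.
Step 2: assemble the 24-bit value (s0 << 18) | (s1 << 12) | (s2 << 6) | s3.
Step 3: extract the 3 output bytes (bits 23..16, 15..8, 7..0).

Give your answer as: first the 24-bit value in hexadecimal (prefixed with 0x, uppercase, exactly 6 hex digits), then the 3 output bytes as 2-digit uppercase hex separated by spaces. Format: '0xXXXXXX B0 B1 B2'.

Answer: 0x793654 79 36 54

Derivation:
Sextets: e=30, T=19, Z=25, U=20
24-bit: (30<<18) | (19<<12) | (25<<6) | 20
      = 0x780000 | 0x013000 | 0x000640 | 0x000014
      = 0x793654
Bytes: (v>>16)&0xFF=79, (v>>8)&0xFF=36, v&0xFF=54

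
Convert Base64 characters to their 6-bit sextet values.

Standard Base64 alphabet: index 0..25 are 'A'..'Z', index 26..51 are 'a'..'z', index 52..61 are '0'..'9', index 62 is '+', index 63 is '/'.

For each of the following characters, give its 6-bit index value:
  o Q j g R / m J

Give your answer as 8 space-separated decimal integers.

'o': a..z range, 26 + ord('o') − ord('a') = 40
'Q': A..Z range, ord('Q') − ord('A') = 16
'j': a..z range, 26 + ord('j') − ord('a') = 35
'g': a..z range, 26 + ord('g') − ord('a') = 32
'R': A..Z range, ord('R') − ord('A') = 17
'/': index 63
'm': a..z range, 26 + ord('m') − ord('a') = 38
'J': A..Z range, ord('J') − ord('A') = 9

Answer: 40 16 35 32 17 63 38 9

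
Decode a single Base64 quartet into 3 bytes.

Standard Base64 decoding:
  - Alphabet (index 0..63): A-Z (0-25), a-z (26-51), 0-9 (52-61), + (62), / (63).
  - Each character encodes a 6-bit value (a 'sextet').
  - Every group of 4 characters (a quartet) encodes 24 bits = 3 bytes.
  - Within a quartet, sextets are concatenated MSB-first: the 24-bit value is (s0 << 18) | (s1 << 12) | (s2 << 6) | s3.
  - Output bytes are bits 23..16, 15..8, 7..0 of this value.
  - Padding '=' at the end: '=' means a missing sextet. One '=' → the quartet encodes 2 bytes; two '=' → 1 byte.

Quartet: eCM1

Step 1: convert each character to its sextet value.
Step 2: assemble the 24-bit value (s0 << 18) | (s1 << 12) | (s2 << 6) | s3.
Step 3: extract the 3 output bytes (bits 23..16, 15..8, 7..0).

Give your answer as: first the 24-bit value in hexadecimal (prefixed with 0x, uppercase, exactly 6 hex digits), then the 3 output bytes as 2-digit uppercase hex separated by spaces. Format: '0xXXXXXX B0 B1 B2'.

Answer: 0x782335 78 23 35

Derivation:
Sextets: e=30, C=2, M=12, 1=53
24-bit: (30<<18) | (2<<12) | (12<<6) | 53
      = 0x780000 | 0x002000 | 0x000300 | 0x000035
      = 0x782335
Bytes: (v>>16)&0xFF=78, (v>>8)&0xFF=23, v&0xFF=35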